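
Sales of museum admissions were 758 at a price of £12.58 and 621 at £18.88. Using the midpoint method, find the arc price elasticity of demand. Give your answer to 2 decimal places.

-0.50

ΔQ = 621 − 758 = -137; ΔP = 18.88 − 12.58 = 6.3.
Midpoints: P̄ = 15.73, Q̄ = 689.5.
ε = (ΔQ/ΔP)(P̄/Q̄) = (-137/6.3)(15.73/689.5).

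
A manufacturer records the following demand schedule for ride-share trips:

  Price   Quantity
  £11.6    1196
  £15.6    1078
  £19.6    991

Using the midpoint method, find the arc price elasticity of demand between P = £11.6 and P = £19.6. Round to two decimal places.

-0.37

At P = 11.6, Q = 1196; at P = 19.6, Q = 991.
ΔQ = -205, ΔP = 8.0. Midpoints: P̄ = 15.60, Q̄ = 1093.5.
ε = (ΔQ/ΔP)(P̄/Q̄) = (-205/8.0)(15.60/1093.5).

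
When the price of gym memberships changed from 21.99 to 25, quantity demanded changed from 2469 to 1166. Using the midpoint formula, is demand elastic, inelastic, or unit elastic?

elastic

Arc ε ≈ -5.596.
|ε| = 5.60 > 1.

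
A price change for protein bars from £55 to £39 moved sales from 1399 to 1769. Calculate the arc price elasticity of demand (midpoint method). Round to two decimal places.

ΔQ = 1769 − 1399 = 370; ΔP = 39 − 55 = -16.
Midpoints: P̄ = 47.00, Q̄ = 1584.0.
ε = (ΔQ/ΔP)(P̄/Q̄) = (370/-16)(47.00/1584.0).

-0.69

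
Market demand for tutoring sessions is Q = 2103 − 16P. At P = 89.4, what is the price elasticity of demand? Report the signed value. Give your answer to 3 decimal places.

At P = 89.4, Q = 672.600.
dQ/dP = −16.
ε = (dQ/dP)(P/Q) = (-16)(89.4/672.600).
|ε| > 1, so demand is elastic at this price.

-2.127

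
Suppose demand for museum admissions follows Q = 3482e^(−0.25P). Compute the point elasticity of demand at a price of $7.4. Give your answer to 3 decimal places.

-1.850

At P = 7.4, Q = 547.500.
dQ/dP = −0.25·3482e^(−0.25P) = −0.25Q = -136.875.
ε = (dQ/dP)(P/Q) = (-136.875)(7.4/547.500).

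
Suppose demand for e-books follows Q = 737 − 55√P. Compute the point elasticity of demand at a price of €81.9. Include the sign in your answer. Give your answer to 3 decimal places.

-1.040

At P = 81.9, Q = 239.258.
dQ/dP = −55/(2√P) = -3.039.
ε = (dQ/dP)(P/Q) = (-3.039)(81.9/239.258).
|ε| > 1, so demand is elastic at this price.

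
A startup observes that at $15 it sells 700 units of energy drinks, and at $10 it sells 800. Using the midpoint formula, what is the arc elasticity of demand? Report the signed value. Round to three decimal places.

ΔQ = 800 − 700 = 100; ΔP = 10 − 15 = -5.
Midpoints: P̄ = 12.50, Q̄ = 750.0.
ε = (ΔQ/ΔP)(P̄/Q̄) = (100/-5)(12.50/750.0).

-0.333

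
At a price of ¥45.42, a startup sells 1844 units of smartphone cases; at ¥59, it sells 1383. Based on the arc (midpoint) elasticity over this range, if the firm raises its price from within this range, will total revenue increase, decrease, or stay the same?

Arc ε = (-461/13.58)(52.21/1613.5) ≈ -1.098.
|ε| = 1.10 > 1, so demand is elastic. A price rise therefore reduces total revenue.

decrease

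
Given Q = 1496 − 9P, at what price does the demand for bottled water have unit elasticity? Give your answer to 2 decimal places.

83.11

For linear demand Q = a − bP, ε = −bP/(a − bP). |ε| = 1 when bP = a − bP, i.e. P = a/(2b).
P = 1496/(2·9) = 1496/18 = 83.1111.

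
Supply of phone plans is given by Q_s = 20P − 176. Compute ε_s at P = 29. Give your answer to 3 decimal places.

At P = 29, Q_s = 404.
dQ_s/dP = 20.
ε_s = (dQ_s/dP)(P/Q_s) = (20)(29/404).

1.436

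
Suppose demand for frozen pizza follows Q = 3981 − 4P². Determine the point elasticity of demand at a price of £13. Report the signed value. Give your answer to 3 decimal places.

At P = 13, Q = 3305.
dQ/dP = −8P = -104.
ε = (dQ/dP)(P/Q) = (-104)(13/3305).
|ε| < 1, so demand is inelastic at this price.

-0.409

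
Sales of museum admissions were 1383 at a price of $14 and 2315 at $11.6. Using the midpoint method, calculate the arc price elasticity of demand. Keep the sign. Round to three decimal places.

ΔQ = 2315 − 1383 = 932; ΔP = 11.6 − 14 = -2.4.
Midpoints: P̄ = 12.80, Q̄ = 1849.0.
ε = (ΔQ/ΔP)(P̄/Q̄) = (932/-2.4)(12.80/1849.0).

-2.688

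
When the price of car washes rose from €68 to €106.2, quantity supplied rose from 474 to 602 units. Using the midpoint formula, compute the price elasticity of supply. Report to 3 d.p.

0.542

ΔQ = 602 − 474 = 128; ΔP = 106.2 − 68 = 38.2.
Midpoints: P̄ = 87.10, Q̄ = 538.0.
ε_s = (ΔQ/ΔP)(P̄/Q̄) = (128/38.2)(87.10/538.0).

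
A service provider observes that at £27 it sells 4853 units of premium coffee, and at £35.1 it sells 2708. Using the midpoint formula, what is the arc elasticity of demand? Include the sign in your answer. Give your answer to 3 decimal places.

ΔQ = 2708 − 4853 = -2145; ΔP = 35.1 − 27 = 8.1.
Midpoints: P̄ = 31.05, Q̄ = 3780.5.
ε = (ΔQ/ΔP)(P̄/Q̄) = (-2145/8.1)(31.05/3780.5).

-2.175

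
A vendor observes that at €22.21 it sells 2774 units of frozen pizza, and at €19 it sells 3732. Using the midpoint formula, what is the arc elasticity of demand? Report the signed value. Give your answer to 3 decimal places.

ΔQ = 3732 − 2774 = 958; ΔP = 19 − 22.21 = -3.21.
Midpoints: P̄ = 20.61, Q̄ = 3253.0.
ε = (ΔQ/ΔP)(P̄/Q̄) = (958/-3.21)(20.61/3253.0).

-1.890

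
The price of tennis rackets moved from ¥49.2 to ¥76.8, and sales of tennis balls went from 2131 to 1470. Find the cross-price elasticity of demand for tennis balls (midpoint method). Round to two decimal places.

ΔQ_x = 1470 − 2131 = -661; ΔP_y = 76.8 − 49.2 = 27.6.
Midpoints: P̄_y = 63.00, Q̄_x = 1800.5.
ε_xy = (ΔQ_x/ΔP_y)(P̄_y/Q̄_x) = (-661/27.6)(63.00/1800.5).

-0.84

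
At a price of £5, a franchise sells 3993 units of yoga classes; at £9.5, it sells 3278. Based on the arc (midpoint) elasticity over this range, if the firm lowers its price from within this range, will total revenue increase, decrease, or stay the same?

Arc ε = (-715/4.5)(7.25/3635.5) ≈ -0.317.
|ε| = 0.32 < 1, so demand is inelastic. A price cut therefore reduces total revenue.

decrease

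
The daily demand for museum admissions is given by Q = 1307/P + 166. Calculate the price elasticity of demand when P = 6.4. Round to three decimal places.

-0.552

At P = 6.4, Q = 370.219.
dQ/dP = −1307/P² = -31.909.
ε = (dQ/dP)(P/Q) = (-31.909)(6.4/370.219).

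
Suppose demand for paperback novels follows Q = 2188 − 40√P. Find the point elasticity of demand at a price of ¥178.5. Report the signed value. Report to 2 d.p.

-0.16

At P = 178.5, Q = 1653.584.
dQ/dP = −40/(2√P) = -1.497.
ε = (dQ/dP)(P/Q) = (-1.497)(178.5/1653.584).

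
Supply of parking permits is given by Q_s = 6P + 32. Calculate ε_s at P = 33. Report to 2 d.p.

0.86

At P = 33, Q_s = 230.
dQ_s/dP = 6.
ε_s = (dQ_s/dP)(P/Q_s) = (6)(33/230).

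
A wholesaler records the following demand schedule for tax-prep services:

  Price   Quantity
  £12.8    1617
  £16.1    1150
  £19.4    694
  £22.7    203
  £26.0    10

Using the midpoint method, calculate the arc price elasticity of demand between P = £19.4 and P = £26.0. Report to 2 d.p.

-6.68

At P = 19.4, Q = 694; at P = 26.0, Q = 10.
ΔQ = -684, ΔP = 6.6. Midpoints: P̄ = 22.70, Q̄ = 352.0.
ε = (ΔQ/ΔP)(P̄/Q̄) = (-684/6.6)(22.70/352.0).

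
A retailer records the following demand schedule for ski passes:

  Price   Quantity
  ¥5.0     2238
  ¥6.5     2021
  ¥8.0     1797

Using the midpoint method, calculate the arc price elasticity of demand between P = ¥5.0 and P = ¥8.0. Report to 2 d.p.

At P = 5.0, Q = 2238; at P = 8.0, Q = 1797.
ΔQ = -441, ΔP = 3.0. Midpoints: P̄ = 6.50, Q̄ = 2017.5.
ε = (ΔQ/ΔP)(P̄/Q̄) = (-441/3.0)(6.50/2017.5).

-0.47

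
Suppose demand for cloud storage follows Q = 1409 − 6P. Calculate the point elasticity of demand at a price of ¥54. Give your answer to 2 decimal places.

-0.30

At P = 54, Q = 1085.
dQ/dP = −6.
ε = (dQ/dP)(P/Q) = (-6)(54/1085).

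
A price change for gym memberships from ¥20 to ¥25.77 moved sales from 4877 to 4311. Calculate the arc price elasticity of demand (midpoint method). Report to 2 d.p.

-0.49

ΔQ = 4311 − 4877 = -566; ΔP = 25.77 − 20 = 5.77.
Midpoints: P̄ = 22.88, Q̄ = 4594.0.
ε = (ΔQ/ΔP)(P̄/Q̄) = (-566/5.77)(22.88/4594.0).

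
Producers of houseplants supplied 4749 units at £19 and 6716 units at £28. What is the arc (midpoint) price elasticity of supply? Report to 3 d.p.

ΔQ = 6716 − 4749 = 1967; ΔP = 28 − 19 = 9.
Midpoints: P̄ = 23.50, Q̄ = 5732.5.
ε_s = (ΔQ/ΔP)(P̄/Q̄) = (1967/9)(23.50/5732.5).

0.896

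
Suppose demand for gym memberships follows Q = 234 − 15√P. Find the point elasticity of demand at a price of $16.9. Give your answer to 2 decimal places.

At P = 16.9, Q = 172.336.
dQ/dP = −15/(2√P) = -1.824.
ε = (dQ/dP)(P/Q) = (-1.824)(16.9/172.336).
|ε| < 1, so demand is inelastic at this price.

-0.18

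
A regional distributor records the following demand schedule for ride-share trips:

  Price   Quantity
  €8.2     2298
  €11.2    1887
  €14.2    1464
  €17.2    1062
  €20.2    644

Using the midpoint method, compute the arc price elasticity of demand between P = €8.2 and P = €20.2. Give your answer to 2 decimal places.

-1.33

At P = 8.2, Q = 2298; at P = 20.2, Q = 644.
ΔQ = -1654, ΔP = 12.0. Midpoints: P̄ = 14.20, Q̄ = 1471.0.
ε = (ΔQ/ΔP)(P̄/Q̄) = (-1654/12.0)(14.20/1471.0).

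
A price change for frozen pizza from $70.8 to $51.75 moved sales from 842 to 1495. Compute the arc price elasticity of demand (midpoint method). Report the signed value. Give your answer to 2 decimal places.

-1.80

ΔQ = 1495 − 842 = 653; ΔP = 51.75 − 70.8 = -19.05.
Midpoints: P̄ = 61.27, Q̄ = 1168.5.
ε = (ΔQ/ΔP)(P̄/Q̄) = (653/-19.05)(61.27/1168.5).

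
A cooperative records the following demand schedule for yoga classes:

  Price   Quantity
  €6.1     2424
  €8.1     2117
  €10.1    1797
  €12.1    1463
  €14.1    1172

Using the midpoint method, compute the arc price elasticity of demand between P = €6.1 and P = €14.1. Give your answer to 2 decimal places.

At P = 6.1, Q = 2424; at P = 14.1, Q = 1172.
ΔQ = -1252, ΔP = 8.0. Midpoints: P̄ = 10.10, Q̄ = 1798.0.
ε = (ΔQ/ΔP)(P̄/Q̄) = (-1252/8.0)(10.10/1798.0).

-0.88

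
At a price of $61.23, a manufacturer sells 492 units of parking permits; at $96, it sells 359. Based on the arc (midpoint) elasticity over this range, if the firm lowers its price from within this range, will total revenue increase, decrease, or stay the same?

Arc ε = (-133/34.77)(78.61/425.5) ≈ -0.707.
|ε| = 0.71 < 1, so demand is inelastic. A price cut therefore reduces total revenue.

decrease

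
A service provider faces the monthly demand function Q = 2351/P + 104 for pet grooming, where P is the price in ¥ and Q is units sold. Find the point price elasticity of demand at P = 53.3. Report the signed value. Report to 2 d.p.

At P = 53.3, Q = 148.109.
dQ/dP = −2351/P² = -0.828.
ε = (dQ/dP)(P/Q) = (-0.828)(53.3/148.109).

-0.30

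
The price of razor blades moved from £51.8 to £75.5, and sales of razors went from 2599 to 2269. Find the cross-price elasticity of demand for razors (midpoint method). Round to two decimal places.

-0.36

ΔQ_x = 2269 − 2599 = -330; ΔP_y = 75.5 − 51.8 = 23.7.
Midpoints: P̄_y = 63.65, Q̄_x = 2434.0.
ε_xy = (ΔQ_x/ΔP_y)(P̄_y/Q̄_x) = (-330/23.7)(63.65/2434.0).
ε_xy < 0, so the goods are complements.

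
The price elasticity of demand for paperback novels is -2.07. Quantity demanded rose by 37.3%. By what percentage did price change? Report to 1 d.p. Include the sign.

%ΔP ≈ %ΔQ / ε = (37.3%)/(-2.07) = -18.02%.

-18.0%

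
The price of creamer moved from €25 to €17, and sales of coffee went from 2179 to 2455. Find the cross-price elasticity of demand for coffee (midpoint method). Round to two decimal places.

-0.31

ΔQ_x = 2455 − 2179 = 276; ΔP_y = 17 − 25 = -8.
Midpoints: P̄_y = 21.00, Q̄_x = 2317.0.
ε_xy = (ΔQ_x/ΔP_y)(P̄_y/Q̄_x) = (276/-8)(21.00/2317.0).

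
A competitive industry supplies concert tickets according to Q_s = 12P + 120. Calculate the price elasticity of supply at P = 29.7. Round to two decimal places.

At P = 29.7, Q_s = 476.40.
dQ_s/dP = 12.
ε_s = (dQ_s/dP)(P/Q_s) = (12)(29.7/476.40).

0.75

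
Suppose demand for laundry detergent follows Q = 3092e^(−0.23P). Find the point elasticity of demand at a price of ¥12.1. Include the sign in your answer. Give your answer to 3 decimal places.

-2.783

At P = 12.1, Q = 191.248.
dQ/dP = −0.23·3092e^(−0.23P) = −0.23Q = -43.987.
ε = (dQ/dP)(P/Q) = (-43.987)(12.1/191.248).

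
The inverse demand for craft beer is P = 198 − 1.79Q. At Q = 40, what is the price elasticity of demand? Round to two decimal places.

-1.77

At Q = 40, P = 198 − 1.79(40) = 126.40.
dP/dQ = −1.79, so dQ/dP = 1/(−1.79) = -0.559.
ε = (dQ/dP)(P/Q) = (-0.559)(126.40/40).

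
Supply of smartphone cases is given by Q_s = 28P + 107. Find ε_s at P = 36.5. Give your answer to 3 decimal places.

At P = 36.5, Q_s = 1129.
dQ_s/dP = 28.
ε_s = (dQ_s/dP)(P/Q_s) = (28)(36.5/1129).

0.905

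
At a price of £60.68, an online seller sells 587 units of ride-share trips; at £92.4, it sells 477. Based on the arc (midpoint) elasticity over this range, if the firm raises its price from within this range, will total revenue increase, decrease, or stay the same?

increase

Arc ε = (-110/31.72)(76.54/532.0) ≈ -0.499.
|ε| = 0.50 < 1, so demand is inelastic. A price rise therefore raises total revenue.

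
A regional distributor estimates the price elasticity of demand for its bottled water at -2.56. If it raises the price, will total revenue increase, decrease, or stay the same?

|ε| = 2.56 > 1, so demand is elastic. A price rise therefore reduces total revenue.

decrease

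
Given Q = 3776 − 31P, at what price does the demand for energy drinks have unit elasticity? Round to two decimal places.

For linear demand Q = a − bP, ε = −bP/(a − bP). |ε| = 1 when bP = a − bP, i.e. P = a/(2b).
P = 3776/(2·31) = 3776/62 = 60.9032.

60.90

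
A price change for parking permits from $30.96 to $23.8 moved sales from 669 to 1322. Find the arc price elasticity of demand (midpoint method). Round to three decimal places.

-2.508

ΔQ = 1322 − 669 = 653; ΔP = 23.8 − 30.96 = -7.16.
Midpoints: P̄ = 27.38, Q̄ = 995.5.
ε = (ΔQ/ΔP)(P̄/Q̄) = (653/-7.16)(27.38/995.5).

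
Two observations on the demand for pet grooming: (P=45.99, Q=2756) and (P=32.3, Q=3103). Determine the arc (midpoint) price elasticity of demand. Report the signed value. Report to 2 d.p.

ΔQ = 3103 − 2756 = 347; ΔP = 32.3 − 45.99 = -13.69.
Midpoints: P̄ = 39.14, Q̄ = 2929.5.
ε = (ΔQ/ΔP)(P̄/Q̄) = (347/-13.69)(39.14/2929.5).

-0.34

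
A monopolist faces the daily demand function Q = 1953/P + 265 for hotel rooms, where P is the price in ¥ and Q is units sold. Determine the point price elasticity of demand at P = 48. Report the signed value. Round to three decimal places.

-0.133

At P = 48, Q = 305.688.
dQ/dP = −1953/P² = -0.848.
ε = (dQ/dP)(P/Q) = (-0.848)(48/305.688).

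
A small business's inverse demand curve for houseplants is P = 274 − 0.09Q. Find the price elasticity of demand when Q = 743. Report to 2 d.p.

-3.10

At Q = 743, P = 274 − 0.09(743) = 207.13.
dP/dQ = −0.09, so dQ/dP = 1/(−0.09) = -11.111.
ε = (dQ/dP)(P/Q) = (-11.111)(207.13/743).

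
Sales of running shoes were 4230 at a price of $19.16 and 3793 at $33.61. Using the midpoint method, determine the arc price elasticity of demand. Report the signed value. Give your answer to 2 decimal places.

-0.20

ΔQ = 3793 − 4230 = -437; ΔP = 33.61 − 19.16 = 14.45.
Midpoints: P̄ = 26.38, Q̄ = 4011.5.
ε = (ΔQ/ΔP)(P̄/Q̄) = (-437/14.45)(26.38/4011.5).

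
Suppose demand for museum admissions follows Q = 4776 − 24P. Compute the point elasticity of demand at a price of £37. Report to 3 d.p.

At P = 37, Q = 3888.
dQ/dP = −24.
ε = (dQ/dP)(P/Q) = (-24)(37/3888).

-0.228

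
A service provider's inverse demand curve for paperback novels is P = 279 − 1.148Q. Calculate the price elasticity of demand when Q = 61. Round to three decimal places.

At Q = 61, P = 279 − 1.148(61) = 208.97.
dP/dQ = −1.148, so dQ/dP = 1/(−1.148) = -0.871.
ε = (dQ/dP)(P/Q) = (-0.871)(208.97/61).

-2.984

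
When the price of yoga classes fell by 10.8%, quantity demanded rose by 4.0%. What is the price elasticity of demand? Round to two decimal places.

ε = %ΔQ / %ΔP = (4.0)/(-10.8) = -0.370.

-0.37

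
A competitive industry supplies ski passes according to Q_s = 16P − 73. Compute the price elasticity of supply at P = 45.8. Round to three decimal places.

1.111

At P = 45.8, Q_s = 659.80.
dQ_s/dP = 16.
ε_s = (dQ_s/dP)(P/Q_s) = (16)(45.8/659.80).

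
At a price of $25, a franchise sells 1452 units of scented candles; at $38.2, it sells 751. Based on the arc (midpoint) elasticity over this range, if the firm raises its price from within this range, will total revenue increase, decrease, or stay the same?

Arc ε = (-701/13.2)(31.60/1101.5) ≈ -1.524.
|ε| = 1.52 > 1, so demand is elastic. A price rise therefore reduces total revenue.

decrease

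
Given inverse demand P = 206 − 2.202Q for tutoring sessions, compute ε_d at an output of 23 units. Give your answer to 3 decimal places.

At Q = 23, P = 206 − 2.202(23) = 155.35.
dP/dQ = −2.202, so dQ/dP = 1/(−2.202) = -0.454.
ε = (dQ/dP)(P/Q) = (-0.454)(155.35/23).

-3.067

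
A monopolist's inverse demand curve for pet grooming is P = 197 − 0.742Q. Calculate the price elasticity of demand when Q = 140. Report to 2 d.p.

At Q = 140, P = 197 − 0.742(140) = 93.12.
dP/dQ = −0.742, so dQ/dP = 1/(−0.742) = -1.348.
ε = (dQ/dP)(P/Q) = (-1.348)(93.12/140).

-0.90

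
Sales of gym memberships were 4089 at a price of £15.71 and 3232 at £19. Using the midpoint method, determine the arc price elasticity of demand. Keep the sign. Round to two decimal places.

ΔQ = 3232 − 4089 = -857; ΔP = 19 − 15.71 = 3.29.
Midpoints: P̄ = 17.36, Q̄ = 3660.5.
ε = (ΔQ/ΔP)(P̄/Q̄) = (-857/3.29)(17.36/3660.5).

-1.24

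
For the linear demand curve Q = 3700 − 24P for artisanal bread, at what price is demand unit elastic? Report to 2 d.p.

For linear demand Q = a − bP, ε = −bP/(a − bP). |ε| = 1 when bP = a − bP, i.e. P = a/(2b).
P = 3700/(2·24) = 3700/48 = 77.0833.

77.08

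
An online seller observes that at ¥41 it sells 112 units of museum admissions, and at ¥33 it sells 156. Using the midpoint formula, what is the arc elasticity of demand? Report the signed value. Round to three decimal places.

ΔQ = 156 − 112 = 44; ΔP = 33 − 41 = -8.
Midpoints: P̄ = 37.00, Q̄ = 134.0.
ε = (ΔQ/ΔP)(P̄/Q̄) = (44/-8)(37.00/134.0).

-1.519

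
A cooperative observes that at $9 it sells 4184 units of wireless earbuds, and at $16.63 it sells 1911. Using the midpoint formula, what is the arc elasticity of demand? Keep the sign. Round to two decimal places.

-1.25

ΔQ = 1911 − 4184 = -2273; ΔP = 16.63 − 9 = 7.63.
Midpoints: P̄ = 12.81, Q̄ = 3047.5.
ε = (ΔQ/ΔP)(P̄/Q̄) = (-2273/7.63)(12.81/3047.5).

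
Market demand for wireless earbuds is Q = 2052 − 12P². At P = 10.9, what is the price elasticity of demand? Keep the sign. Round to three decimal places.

-4.553

At P = 10.9, Q = 626.280.
dQ/dP = −24P = -261.600.
ε = (dQ/dP)(P/Q) = (-261.600)(10.9/626.280).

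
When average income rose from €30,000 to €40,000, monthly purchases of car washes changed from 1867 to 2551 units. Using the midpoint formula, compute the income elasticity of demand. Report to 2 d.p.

1.08

ΔQ = 684, ΔI = 10000. Midpoints: Ī = 35,000, Q̄ = 2209.0.
ε_I = (ΔQ/ΔI)(Ī/Q̄) = (684/10000)(35000/2209.0).
ε_I > 0, so the good is normal.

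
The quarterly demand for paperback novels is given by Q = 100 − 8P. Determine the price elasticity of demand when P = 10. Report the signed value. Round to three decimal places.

At P = 10, Q = 20.
dQ/dP = −8.
ε = (dQ/dP)(P/Q) = (-8)(10/20).

-4.000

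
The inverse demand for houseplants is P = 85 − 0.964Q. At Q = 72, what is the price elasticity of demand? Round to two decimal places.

At Q = 72, P = 85 − 0.964(72) = 15.59.
dP/dQ = −0.964, so dQ/dP = 1/(−0.964) = -1.037.
ε = (dQ/dP)(P/Q) = (-1.037)(15.59/72).

-0.22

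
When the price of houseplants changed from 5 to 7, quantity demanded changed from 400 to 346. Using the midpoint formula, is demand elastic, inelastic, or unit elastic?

inelastic

Arc ε ≈ -0.434.
|ε| = 0.43 < 1.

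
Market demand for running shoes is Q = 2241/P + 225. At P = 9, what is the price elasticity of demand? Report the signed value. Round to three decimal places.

At P = 9, Q = 474.
dQ/dP = −2241/P² = -27.667.
ε = (dQ/dP)(P/Q) = (-27.667)(9/474).

-0.525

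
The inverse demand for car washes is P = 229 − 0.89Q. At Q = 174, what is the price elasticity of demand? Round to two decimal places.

-0.48

At Q = 174, P = 229 − 0.89(174) = 74.14.
dP/dQ = −0.89, so dQ/dP = 1/(−0.89) = -1.124.
ε = (dQ/dP)(P/Q) = (-1.124)(74.14/174).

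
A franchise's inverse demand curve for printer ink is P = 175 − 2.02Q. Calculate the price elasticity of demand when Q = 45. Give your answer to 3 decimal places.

-0.925

At Q = 45, P = 175 − 2.02(45) = 84.10.
dP/dQ = −2.02, so dQ/dP = 1/(−2.02) = -0.495.
ε = (dQ/dP)(P/Q) = (-0.495)(84.10/45).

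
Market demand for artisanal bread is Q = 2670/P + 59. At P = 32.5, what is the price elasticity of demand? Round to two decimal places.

-0.58

At P = 32.5, Q = 141.154.
dQ/dP = −2670/P² = -2.528.
ε = (dQ/dP)(P/Q) = (-2.528)(32.5/141.154).
|ε| < 1, so demand is inelastic at this price.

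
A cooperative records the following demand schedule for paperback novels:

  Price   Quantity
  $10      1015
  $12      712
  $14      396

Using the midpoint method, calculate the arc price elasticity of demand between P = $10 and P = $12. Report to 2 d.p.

-1.93

At P = 10, Q = 1015; at P = 12, Q = 712.
ΔQ = -303, ΔP = 2. Midpoints: P̄ = 11.00, Q̄ = 863.5.
ε = (ΔQ/ΔP)(P̄/Q̄) = (-303/2)(11.00/863.5).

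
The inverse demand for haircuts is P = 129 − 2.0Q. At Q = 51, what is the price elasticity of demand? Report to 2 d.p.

At Q = 51, P = 129 − 2.0(51) = 27.00.
dP/dQ = −2.0, so dQ/dP = 1/(−2.0) = -0.500.
ε = (dQ/dP)(P/Q) = (-0.500)(27.00/51).

-0.26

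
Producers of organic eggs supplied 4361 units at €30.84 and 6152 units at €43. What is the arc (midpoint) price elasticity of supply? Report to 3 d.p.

ΔQ = 6152 − 4361 = 1791; ΔP = 43 − 30.84 = 12.16.
Midpoints: P̄ = 36.92, Q̄ = 5256.5.
ε_s = (ΔQ/ΔP)(P̄/Q̄) = (1791/12.16)(36.92/5256.5).

1.034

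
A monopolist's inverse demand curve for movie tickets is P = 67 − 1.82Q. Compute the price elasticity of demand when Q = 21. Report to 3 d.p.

-0.753

At Q = 21, P = 67 − 1.82(21) = 28.78.
dP/dQ = −1.82, so dQ/dP = 1/(−1.82) = -0.549.
ε = (dQ/dP)(P/Q) = (-0.549)(28.78/21).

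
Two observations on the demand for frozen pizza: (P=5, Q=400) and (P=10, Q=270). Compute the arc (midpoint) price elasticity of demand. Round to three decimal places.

ΔQ = 270 − 400 = -130; ΔP = 10 − 5 = 5.
Midpoints: P̄ = 7.50, Q̄ = 335.0.
ε = (ΔQ/ΔP)(P̄/Q̄) = (-130/5)(7.50/335.0).

-0.582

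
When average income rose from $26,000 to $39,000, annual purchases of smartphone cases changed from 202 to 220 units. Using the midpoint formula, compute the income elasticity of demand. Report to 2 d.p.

0.21

ΔQ = 18, ΔI = 13000. Midpoints: Ī = 32,500, Q̄ = 211.0.
ε_I = (ΔQ/ΔI)(Ī/Q̄) = (18/13000)(32500/211.0).
ε_I > 0, so the good is normal.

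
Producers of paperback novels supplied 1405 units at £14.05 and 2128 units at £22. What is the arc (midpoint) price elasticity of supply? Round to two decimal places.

ΔQ = 2128 − 1405 = 723; ΔP = 22 − 14.05 = 7.95.
Midpoints: P̄ = 18.02, Q̄ = 1766.5.
ε_s = (ΔQ/ΔP)(P̄/Q̄) = (723/7.95)(18.02/1766.5).

0.93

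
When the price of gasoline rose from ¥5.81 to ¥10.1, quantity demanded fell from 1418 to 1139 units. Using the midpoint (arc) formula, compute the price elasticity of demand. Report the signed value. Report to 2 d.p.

ΔQ = 1139 − 1418 = -279; ΔP = 10.1 − 5.81 = 4.29.
Midpoints: P̄ = 7.96, Q̄ = 1278.5.
ε = (ΔQ/ΔP)(P̄/Q̄) = (-279/4.29)(7.96/1278.5).

-0.40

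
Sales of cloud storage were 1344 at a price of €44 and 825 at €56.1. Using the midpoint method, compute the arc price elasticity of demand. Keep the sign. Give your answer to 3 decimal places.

-1.980

ΔQ = 825 − 1344 = -519; ΔP = 56.1 − 44 = 12.1.
Midpoints: P̄ = 50.05, Q̄ = 1084.5.
ε = (ΔQ/ΔP)(P̄/Q̄) = (-519/12.1)(50.05/1084.5).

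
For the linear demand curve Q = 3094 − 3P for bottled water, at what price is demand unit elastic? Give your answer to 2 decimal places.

515.67

For linear demand Q = a − bP, ε = −bP/(a − bP). |ε| = 1 when bP = a − bP, i.e. P = a/(2b).
P = 3094/(2·3) = 3094/6 = 515.6667.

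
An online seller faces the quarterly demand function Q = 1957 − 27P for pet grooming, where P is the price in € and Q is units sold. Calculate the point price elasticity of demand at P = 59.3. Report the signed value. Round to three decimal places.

-4.499

At P = 59.3, Q = 355.900.
dQ/dP = −27.
ε = (dQ/dP)(P/Q) = (-27)(59.3/355.900).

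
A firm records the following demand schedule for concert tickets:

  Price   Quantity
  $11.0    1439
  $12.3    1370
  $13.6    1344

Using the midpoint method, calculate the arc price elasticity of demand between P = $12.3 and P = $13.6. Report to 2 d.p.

At P = 12.3, Q = 1370; at P = 13.6, Q = 1344.
ΔQ = -26, ΔP = 1.3. Midpoints: P̄ = 12.95, Q̄ = 1357.0.
ε = (ΔQ/ΔP)(P̄/Q̄) = (-26/1.3)(12.95/1357.0).

-0.19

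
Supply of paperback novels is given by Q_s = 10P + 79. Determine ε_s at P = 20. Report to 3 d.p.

At P = 20, Q_s = 279.
dQ_s/dP = 10.
ε_s = (dQ_s/dP)(P/Q_s) = (10)(20/279).

0.717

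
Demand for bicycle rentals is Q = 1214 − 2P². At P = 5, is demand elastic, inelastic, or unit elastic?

Q = 1164, dQ/dP = -20.
ε = (dQ/dP)(P/Q) ≈ -0.086.
|ε| = 0.09 < 1.

inelastic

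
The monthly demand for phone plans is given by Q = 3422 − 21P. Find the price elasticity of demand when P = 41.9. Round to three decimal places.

-0.346

At P = 41.9, Q = 2542.100.
dQ/dP = −21.
ε = (dQ/dP)(P/Q) = (-21)(41.9/2542.100).
|ε| < 1, so demand is inelastic at this price.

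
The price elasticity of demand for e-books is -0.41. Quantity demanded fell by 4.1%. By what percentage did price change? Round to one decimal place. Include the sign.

%ΔP ≈ %ΔQ / ε = (-4.1%)/(-0.41) = 10.00%.

10.0%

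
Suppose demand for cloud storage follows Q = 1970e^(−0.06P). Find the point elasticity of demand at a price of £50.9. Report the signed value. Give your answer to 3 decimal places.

At P = 50.9, Q = 92.925.
dQ/dP = −0.06·1970e^(−0.06P) = −0.06Q = -5.575.
ε = (dQ/dP)(P/Q) = (-5.575)(50.9/92.925).
|ε| > 1, so demand is elastic at this price.

-3.054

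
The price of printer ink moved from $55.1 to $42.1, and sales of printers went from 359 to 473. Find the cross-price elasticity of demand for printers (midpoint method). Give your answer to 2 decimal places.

-1.02

ΔQ_x = 473 − 359 = 114; ΔP_y = 42.1 − 55.1 = -13.
Midpoints: P̄_y = 48.60, Q̄_x = 416.0.
ε_xy = (ΔQ_x/ΔP_y)(P̄_y/Q̄_x) = (114/-13)(48.60/416.0).
ε_xy < 0, so the goods are complements.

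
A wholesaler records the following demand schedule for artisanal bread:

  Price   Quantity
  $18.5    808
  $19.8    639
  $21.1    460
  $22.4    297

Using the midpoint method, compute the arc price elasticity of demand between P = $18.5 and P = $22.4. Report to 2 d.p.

-4.85

At P = 18.5, Q = 808; at P = 22.4, Q = 297.
ΔQ = -511, ΔP = 3.9. Midpoints: P̄ = 20.45, Q̄ = 552.5.
ε = (ΔQ/ΔP)(P̄/Q̄) = (-511/3.9)(20.45/552.5).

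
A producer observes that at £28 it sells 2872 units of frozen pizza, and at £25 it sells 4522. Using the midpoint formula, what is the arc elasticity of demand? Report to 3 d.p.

ΔQ = 4522 − 2872 = 1650; ΔP = 25 − 28 = -3.
Midpoints: P̄ = 26.50, Q̄ = 3697.0.
ε = (ΔQ/ΔP)(P̄/Q̄) = (1650/-3)(26.50/3697.0).

-3.942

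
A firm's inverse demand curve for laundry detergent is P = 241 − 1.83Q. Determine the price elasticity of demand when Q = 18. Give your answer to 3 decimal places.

At Q = 18, P = 241 − 1.83(18) = 208.06.
dP/dQ = −1.83, so dQ/dP = 1/(−1.83) = -0.546.
ε = (dQ/dP)(P/Q) = (-0.546)(208.06/18).

-6.316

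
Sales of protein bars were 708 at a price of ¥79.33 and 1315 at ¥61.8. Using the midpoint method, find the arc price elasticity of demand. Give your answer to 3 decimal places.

ΔQ = 1315 − 708 = 607; ΔP = 61.8 − 79.33 = -17.53.
Midpoints: P̄ = 70.56, Q̄ = 1011.5.
ε = (ΔQ/ΔP)(P̄/Q̄) = (607/-17.53)(70.56/1011.5).

-2.416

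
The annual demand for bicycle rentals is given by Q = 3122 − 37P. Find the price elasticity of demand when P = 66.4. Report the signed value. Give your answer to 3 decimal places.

-3.693

At P = 66.4, Q = 665.200.
dQ/dP = −37.
ε = (dQ/dP)(P/Q) = (-37)(66.4/665.200).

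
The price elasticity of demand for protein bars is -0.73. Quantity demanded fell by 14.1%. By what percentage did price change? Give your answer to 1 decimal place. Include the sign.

19.3%

%ΔP ≈ %ΔQ / ε = (-14.1%)/(-0.73) = 19.32%.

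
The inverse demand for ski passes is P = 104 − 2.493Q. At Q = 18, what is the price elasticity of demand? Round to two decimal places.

At Q = 18, P = 104 − 2.493(18) = 59.13.
dP/dQ = −2.493, so dQ/dP = 1/(−2.493) = -0.401.
ε = (dQ/dP)(P/Q) = (-0.401)(59.13/18).

-1.32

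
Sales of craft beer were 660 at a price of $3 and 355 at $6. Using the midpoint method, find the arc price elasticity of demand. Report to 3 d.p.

-0.901

ΔQ = 355 − 660 = -305; ΔP = 6 − 3 = 3.
Midpoints: P̄ = 4.50, Q̄ = 507.5.
ε = (ΔQ/ΔP)(P̄/Q̄) = (-305/3)(4.50/507.5).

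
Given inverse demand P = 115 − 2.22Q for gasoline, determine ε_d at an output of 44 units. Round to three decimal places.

At Q = 44, P = 115 − 2.22(44) = 17.32.
dP/dQ = −2.22, so dQ/dP = 1/(−2.22) = -0.450.
ε = (dQ/dP)(P/Q) = (-0.450)(17.32/44).

-0.177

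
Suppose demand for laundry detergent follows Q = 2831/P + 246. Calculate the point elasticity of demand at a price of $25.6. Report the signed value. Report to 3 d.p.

-0.310

At P = 25.6, Q = 356.586.
dQ/dP = −2831/P² = -4.320.
ε = (dQ/dP)(P/Q) = (-4.320)(25.6/356.586).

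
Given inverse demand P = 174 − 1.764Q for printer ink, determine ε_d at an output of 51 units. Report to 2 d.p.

At Q = 51, P = 174 − 1.764(51) = 84.04.
dP/dQ = −1.764, so dQ/dP = 1/(−1.764) = -0.567.
ε = (dQ/dP)(P/Q) = (-0.567)(84.04/51).

-0.93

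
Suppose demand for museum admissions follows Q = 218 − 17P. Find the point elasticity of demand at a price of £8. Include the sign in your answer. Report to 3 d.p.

At P = 8, Q = 82.
dQ/dP = −17.
ε = (dQ/dP)(P/Q) = (-17)(8/82).

-1.659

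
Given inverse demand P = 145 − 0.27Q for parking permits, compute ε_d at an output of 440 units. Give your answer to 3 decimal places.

-0.221

At Q = 440, P = 145 − 0.27(440) = 26.20.
dP/dQ = −0.27, so dQ/dP = 1/(−0.27) = -3.704.
ε = (dQ/dP)(P/Q) = (-3.704)(26.20/440).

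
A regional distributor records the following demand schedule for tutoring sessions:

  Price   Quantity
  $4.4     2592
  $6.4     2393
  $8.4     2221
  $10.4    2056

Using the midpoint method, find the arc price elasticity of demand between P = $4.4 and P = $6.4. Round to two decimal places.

-0.22

At P = 4.4, Q = 2592; at P = 6.4, Q = 2393.
ΔQ = -199, ΔP = 2.0. Midpoints: P̄ = 5.40, Q̄ = 2492.5.
ε = (ΔQ/ΔP)(P̄/Q̄) = (-199/2.0)(5.40/2492.5).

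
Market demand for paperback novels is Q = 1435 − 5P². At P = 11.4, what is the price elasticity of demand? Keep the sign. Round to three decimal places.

At P = 11.4, Q = 785.200.
dQ/dP = −10P = -114.
ε = (dQ/dP)(P/Q) = (-114)(11.4/785.200).

-1.655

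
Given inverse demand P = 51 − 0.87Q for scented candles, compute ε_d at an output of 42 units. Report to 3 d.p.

At Q = 42, P = 51 − 0.87(42) = 14.46.
dP/dQ = −0.87, so dQ/dP = 1/(−0.87) = -1.149.
ε = (dQ/dP)(P/Q) = (-1.149)(14.46/42).

-0.396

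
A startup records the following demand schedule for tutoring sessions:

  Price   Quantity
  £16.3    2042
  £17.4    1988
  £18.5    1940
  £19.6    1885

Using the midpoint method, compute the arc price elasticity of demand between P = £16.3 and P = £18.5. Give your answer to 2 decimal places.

-0.41

At P = 16.3, Q = 2042; at P = 18.5, Q = 1940.
ΔQ = -102, ΔP = 2.2. Midpoints: P̄ = 17.40, Q̄ = 1991.0.
ε = (ΔQ/ΔP)(P̄/Q̄) = (-102/2.2)(17.40/1991.0).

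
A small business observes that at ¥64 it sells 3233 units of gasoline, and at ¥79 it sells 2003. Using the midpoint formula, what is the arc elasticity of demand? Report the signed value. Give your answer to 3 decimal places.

-2.239

ΔQ = 2003 − 3233 = -1230; ΔP = 79 − 64 = 15.
Midpoints: P̄ = 71.50, Q̄ = 2618.0.
ε = (ΔQ/ΔP)(P̄/Q̄) = (-1230/15)(71.50/2618.0).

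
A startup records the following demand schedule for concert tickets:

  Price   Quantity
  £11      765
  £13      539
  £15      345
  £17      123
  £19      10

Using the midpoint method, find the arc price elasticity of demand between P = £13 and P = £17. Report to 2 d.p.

-4.71

At P = 13, Q = 539; at P = 17, Q = 123.
ΔQ = -416, ΔP = 4. Midpoints: P̄ = 15.00, Q̄ = 331.0.
ε = (ΔQ/ΔP)(P̄/Q̄) = (-416/4)(15.00/331.0).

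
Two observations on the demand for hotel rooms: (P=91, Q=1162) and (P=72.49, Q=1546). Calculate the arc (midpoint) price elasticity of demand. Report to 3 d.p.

-1.252

ΔQ = 1546 − 1162 = 384; ΔP = 72.49 − 91 = -18.51.
Midpoints: P̄ = 81.75, Q̄ = 1354.0.
ε = (ΔQ/ΔP)(P̄/Q̄) = (384/-18.51)(81.75/1354.0).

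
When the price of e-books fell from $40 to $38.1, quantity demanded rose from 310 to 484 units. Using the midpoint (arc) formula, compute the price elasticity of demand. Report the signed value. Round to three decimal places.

ΔQ = 484 − 310 = 174; ΔP = 38.1 − 40 = -1.9.
Midpoints: P̄ = 39.05, Q̄ = 397.0.
ε = (ΔQ/ΔP)(P̄/Q̄) = (174/-1.9)(39.05/397.0).

-9.008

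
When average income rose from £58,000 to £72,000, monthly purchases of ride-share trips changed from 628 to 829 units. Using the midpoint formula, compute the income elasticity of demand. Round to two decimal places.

1.28

ΔQ = 201, ΔI = 14000. Midpoints: Ī = 65,000, Q̄ = 728.5.
ε_I = (ΔQ/ΔI)(Ī/Q̄) = (201/14000)(65000/728.5).
ε_I > 0, so the good is normal.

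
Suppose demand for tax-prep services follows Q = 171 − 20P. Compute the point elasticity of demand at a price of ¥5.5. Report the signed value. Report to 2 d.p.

At P = 5.5, Q = 61.
dQ/dP = −20.
ε = (dQ/dP)(P/Q) = (-20)(5.5/61).

-1.80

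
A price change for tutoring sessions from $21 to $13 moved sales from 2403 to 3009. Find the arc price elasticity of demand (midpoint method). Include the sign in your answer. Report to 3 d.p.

ΔQ = 3009 − 2403 = 606; ΔP = 13 − 21 = -8.
Midpoints: P̄ = 17.00, Q̄ = 2706.0.
ε = (ΔQ/ΔP)(P̄/Q̄) = (606/-8)(17.00/2706.0).

-0.476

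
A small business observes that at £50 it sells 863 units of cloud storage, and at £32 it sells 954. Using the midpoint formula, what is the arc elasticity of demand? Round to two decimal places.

-0.23

ΔQ = 954 − 863 = 91; ΔP = 32 − 50 = -18.
Midpoints: P̄ = 41.00, Q̄ = 908.5.
ε = (ΔQ/ΔP)(P̄/Q̄) = (91/-18)(41.00/908.5).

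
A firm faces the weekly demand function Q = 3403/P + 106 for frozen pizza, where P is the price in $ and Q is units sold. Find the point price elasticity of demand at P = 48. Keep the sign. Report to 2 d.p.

-0.40

At P = 48, Q = 176.896.
dQ/dP = −3403/P² = -1.477.
ε = (dQ/dP)(P/Q) = (-1.477)(48/176.896).
|ε| < 1, so demand is inelastic at this price.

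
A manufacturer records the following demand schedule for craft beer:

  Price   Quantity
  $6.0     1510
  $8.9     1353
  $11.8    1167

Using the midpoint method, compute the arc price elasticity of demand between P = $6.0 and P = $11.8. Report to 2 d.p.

-0.39

At P = 6.0, Q = 1510; at P = 11.8, Q = 1167.
ΔQ = -343, ΔP = 5.8. Midpoints: P̄ = 8.90, Q̄ = 1338.5.
ε = (ΔQ/ΔP)(P̄/Q̄) = (-343/5.8)(8.90/1338.5).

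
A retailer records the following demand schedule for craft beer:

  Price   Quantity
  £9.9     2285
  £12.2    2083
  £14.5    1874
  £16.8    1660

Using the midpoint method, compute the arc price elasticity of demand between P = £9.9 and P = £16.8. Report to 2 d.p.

At P = 9.9, Q = 2285; at P = 16.8, Q = 1660.
ΔQ = -625, ΔP = 6.9. Midpoints: P̄ = 13.35, Q̄ = 1972.5.
ε = (ΔQ/ΔP)(P̄/Q̄) = (-625/6.9)(13.35/1972.5).

-0.61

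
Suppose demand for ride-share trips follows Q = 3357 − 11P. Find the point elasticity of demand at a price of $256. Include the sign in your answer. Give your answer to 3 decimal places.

At P = 256, Q = 541.
dQ/dP = −11.
ε = (dQ/dP)(P/Q) = (-11)(256/541).

-5.205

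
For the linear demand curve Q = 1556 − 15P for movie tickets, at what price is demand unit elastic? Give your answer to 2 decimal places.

For linear demand Q = a − bP, ε = −bP/(a − bP). |ε| = 1 when bP = a − bP, i.e. P = a/(2b).
P = 1556/(2·15) = 1556/30 = 51.8667.

51.87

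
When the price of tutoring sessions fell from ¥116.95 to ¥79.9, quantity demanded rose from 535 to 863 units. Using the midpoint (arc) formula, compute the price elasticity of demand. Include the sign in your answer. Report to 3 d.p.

ΔQ = 863 − 535 = 328; ΔP = 79.9 − 116.95 = -37.05.
Midpoints: P̄ = 98.43, Q̄ = 699.0.
ε = (ΔQ/ΔP)(P̄/Q̄) = (328/-37.05)(98.43/699.0).

-1.247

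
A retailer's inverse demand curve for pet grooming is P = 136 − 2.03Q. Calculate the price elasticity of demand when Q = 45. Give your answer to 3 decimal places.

-0.489

At Q = 45, P = 136 − 2.03(45) = 44.65.
dP/dQ = −2.03, so dQ/dP = 1/(−2.03) = -0.493.
ε = (dQ/dP)(P/Q) = (-0.493)(44.65/45).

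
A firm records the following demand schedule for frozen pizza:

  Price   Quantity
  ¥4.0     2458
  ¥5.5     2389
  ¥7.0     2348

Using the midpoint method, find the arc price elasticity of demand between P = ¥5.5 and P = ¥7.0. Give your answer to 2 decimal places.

At P = 5.5, Q = 2389; at P = 7.0, Q = 2348.
ΔQ = -41, ΔP = 1.5. Midpoints: P̄ = 6.25, Q̄ = 2368.5.
ε = (ΔQ/ΔP)(P̄/Q̄) = (-41/1.5)(6.25/2368.5).

-0.07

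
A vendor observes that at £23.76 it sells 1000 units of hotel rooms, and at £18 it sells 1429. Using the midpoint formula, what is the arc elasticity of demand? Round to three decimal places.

-1.280

ΔQ = 1429 − 1000 = 429; ΔP = 18 − 23.76 = -5.76.
Midpoints: P̄ = 20.88, Q̄ = 1214.5.
ε = (ΔQ/ΔP)(P̄/Q̄) = (429/-5.76)(20.88/1214.5).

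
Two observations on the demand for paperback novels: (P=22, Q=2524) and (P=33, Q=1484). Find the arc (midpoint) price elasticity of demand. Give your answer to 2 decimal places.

-1.30

ΔQ = 1484 − 2524 = -1040; ΔP = 33 − 22 = 11.
Midpoints: P̄ = 27.50, Q̄ = 2004.0.
ε = (ΔQ/ΔP)(P̄/Q̄) = (-1040/11)(27.50/2004.0).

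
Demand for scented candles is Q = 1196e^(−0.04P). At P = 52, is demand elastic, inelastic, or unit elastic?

elastic

Q = 149.417, dQ/dP = -5.977.
ε = (dQ/dP)(P/Q) ≈ -2.080.
|ε| = 2.08 > 1.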